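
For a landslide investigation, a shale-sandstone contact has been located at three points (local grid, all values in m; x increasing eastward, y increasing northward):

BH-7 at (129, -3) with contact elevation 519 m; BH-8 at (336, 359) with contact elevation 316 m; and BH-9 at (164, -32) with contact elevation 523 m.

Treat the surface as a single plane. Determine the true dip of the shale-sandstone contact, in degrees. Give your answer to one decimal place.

26.0°

Two edge vectors: BH-7→BH-8 = (207, 362, -203), BH-7→BH-9 = (35, -29, 4).
Normal n = (BH-7→BH-8) × (BH-7→BH-9) = (-4439, -7933, -18673).
So ∂z/∂x = −n_x/n_z = −0.23772 and ∂z/∂y = −n_y/n_z = −0.42484.
Gradient magnitude |∇z| = √(a² + b²) = √(0.05651 + 0.18049) = 0.48683.
True dip = arctan(0.48683) = 26.0°, dipping toward NNE (azimuth ≈ 029°).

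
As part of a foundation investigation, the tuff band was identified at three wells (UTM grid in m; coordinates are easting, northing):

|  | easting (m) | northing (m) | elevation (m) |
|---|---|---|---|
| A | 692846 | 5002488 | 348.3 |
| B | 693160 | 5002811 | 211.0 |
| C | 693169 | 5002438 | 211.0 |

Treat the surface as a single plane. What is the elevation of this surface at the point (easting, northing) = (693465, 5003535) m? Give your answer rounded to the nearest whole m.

73 m

Two edge vectors: A→B = (314, 323, -137.3), A→C = (323, -50, -137.3).
Normal n = (A→B) × (A→C) = (-51212.9, -1235.7, -120029).
So ∂z/∂easting = −n_x/n_z = −0.42667105 and ∂z/∂northing = −n_y/n_z = −0.01029501.
Intercept c from A: 348.3 + 295617.33 + 51500.67 = 347466.31.
At (693465, 5003535): z = −295881.4 − 51511.5 + 347466.31 = 73.4 m.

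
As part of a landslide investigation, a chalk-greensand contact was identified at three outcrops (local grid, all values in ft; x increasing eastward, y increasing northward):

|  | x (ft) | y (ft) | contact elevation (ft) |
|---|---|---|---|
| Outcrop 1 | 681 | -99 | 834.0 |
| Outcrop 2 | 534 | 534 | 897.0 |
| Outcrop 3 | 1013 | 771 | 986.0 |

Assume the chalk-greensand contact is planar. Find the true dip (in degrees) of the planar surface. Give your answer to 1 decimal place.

Two edge vectors: Outcrop 1→Outcrop 2 = (-147, 633, 63), Outcrop 1→Outcrop 3 = (332, 870, 152).
Normal n = (Outcrop 1→Outcrop 2) × (Outcrop 1→Outcrop 3) = (41406, 43260, -338046).
So ∂z/∂x = −n_x/n_z = 0.12249 and ∂z/∂y = −n_y/n_z = 0.12797.
Gradient magnitude |∇z| = √(a² + b²) = √(0.01500 + 0.01638) = 0.17714.
True dip = arctan(0.17714) = 10.0°, dipping toward SW (azimuth ≈ 224°).

10.0°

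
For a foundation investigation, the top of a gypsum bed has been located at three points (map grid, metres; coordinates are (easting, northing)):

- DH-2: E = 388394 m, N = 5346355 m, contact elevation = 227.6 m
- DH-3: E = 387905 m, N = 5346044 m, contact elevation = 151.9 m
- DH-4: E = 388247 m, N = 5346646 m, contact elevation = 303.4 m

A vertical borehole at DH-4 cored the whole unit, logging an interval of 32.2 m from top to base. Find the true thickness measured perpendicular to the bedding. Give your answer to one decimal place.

Two edge vectors: DH-2→DH-3 = (-489, -311, -75.7), DH-2→DH-4 = (-147, 291, 75.8).
Normal n = (DH-2→DH-3) × (DH-2→DH-4) = (-1545.1, 48194.1, -188016).
So ∂z/∂E = −n_x/n_z = −0.00822 and ∂z/∂N = −n_y/n_z = 0.25633.
|∇z| = √(a²+b²) = 0.25646, so dip δ = arctan(0.25646) = 14.38°.
True thickness = vertical thickness × cos δ = 32.2 × cos 14.38° = 31.2 m.

31.2 m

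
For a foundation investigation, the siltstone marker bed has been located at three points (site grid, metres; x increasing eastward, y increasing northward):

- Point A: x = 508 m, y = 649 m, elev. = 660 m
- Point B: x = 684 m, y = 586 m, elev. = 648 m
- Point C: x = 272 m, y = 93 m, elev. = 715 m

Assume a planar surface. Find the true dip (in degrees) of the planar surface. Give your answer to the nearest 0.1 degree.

6.2°

Let the plane be z = a·x + b·y + c.
Point B−Point A: 176a − 63b = −12;  Point C−Point A: −236a − 556b = 55.
Solving gives a = −0.08993, b = −0.06075.
Gradient magnitude |∇z| = √(a² + b²) = √(0.00809 + 0.00369) = 0.10852.
True dip = arctan(0.10852) = 6.2°, dipping toward NE (azimuth ≈ 056°).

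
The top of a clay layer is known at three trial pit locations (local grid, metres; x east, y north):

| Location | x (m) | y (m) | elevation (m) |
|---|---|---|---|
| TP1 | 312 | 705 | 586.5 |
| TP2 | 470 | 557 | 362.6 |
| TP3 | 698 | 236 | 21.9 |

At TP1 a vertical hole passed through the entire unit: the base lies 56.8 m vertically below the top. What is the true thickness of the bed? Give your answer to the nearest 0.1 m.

35.1 m

Let the plane be z = a·x + b·y + c.
TP2−TP1: 158a − 148b = −223.9;  TP3−TP1: 386a − 469b = −564.6.
Solving gives a = −1.26360, b = 0.16386.
|∇z| = √(a²+b²) = 1.27418, so dip δ = arctan(1.27418) = 51.87°.
True thickness = vertical thickness × cos δ = 56.8 × cos 51.87° = 35.1 m.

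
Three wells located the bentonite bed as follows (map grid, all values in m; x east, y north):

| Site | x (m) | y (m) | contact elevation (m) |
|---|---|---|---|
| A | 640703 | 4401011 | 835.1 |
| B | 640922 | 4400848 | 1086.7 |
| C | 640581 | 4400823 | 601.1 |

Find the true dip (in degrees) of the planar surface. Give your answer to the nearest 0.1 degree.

55.2°

Let the plane be z = a·x + b·y + c.
B−A: 219a − 163b = 251.6;  C−A: −122a − 188b = −234.
Solving gives a = 1.39937, b = 0.33658.
Gradient magnitude |∇z| = √(a² + b²) = √(1.95824 + 0.11328) = 1.43928.
True dip = arctan(1.43928) = 55.2°, dipping toward WSW (azimuth ≈ 256°).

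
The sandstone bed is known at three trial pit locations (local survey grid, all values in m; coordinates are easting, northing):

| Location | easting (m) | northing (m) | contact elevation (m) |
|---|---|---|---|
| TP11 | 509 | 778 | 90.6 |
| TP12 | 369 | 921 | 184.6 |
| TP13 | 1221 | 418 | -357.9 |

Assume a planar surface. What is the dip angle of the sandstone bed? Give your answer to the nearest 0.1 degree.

Two edge vectors: TP11→TP12 = (-140, 143, 94), TP11→TP13 = (712, -360, -448.5).
Normal n = (TP11→TP12) × (TP11→TP13) = (-30295.5, 4138, -51416).
So ∂z/∂easting = −n_x/n_z = −0.58922 and ∂z/∂northing = −n_y/n_z = 0.08048.
Gradient magnitude |∇z| = √(a² + b²) = √(0.34718 + 0.00648) = 0.59469.
True dip = arctan(0.59469) = 30.7°, dipping toward E (azimuth ≈ 098°).

30.7°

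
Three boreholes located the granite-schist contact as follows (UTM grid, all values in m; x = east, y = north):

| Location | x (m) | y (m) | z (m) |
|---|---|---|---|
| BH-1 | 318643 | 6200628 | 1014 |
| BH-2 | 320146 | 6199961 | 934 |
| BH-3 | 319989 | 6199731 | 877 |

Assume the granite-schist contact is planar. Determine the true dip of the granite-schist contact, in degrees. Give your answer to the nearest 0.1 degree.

Let the plane be z = a·x + b·y + c.
BH-2−BH-1: 1503a − 667b = −80;  BH-3−BH-1: 1346a − 897b = −137.
Solving gives a = 0.04356, b = 0.21809.
Gradient magnitude |∇z| = √(a² + b²) = √(0.00190 + 0.04756) = 0.22240.
True dip = arctan(0.22240) = 12.5°, dipping toward SSW (azimuth ≈ 191°).

12.5°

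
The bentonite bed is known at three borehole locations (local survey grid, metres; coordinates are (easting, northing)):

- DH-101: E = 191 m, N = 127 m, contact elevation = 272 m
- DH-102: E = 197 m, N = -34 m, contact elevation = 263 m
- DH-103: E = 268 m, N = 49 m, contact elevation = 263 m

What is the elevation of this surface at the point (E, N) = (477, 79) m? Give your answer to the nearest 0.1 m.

Two edge vectors: DH-101→DH-102 = (6, -161, -9), DH-101→DH-103 = (77, -78, -9).
Normal n = (DH-101→DH-102) × (DH-101→DH-103) = (747, -639, 11929).
So ∂z/∂E = −n_x/n_z = −0.06262 and ∂z/∂N = −n_y/n_z = 0.05357.
Intercept c from DH-101: 272 + 11.96 − 6.80 = 277.16.
At (477, 79): z = −29.9 + 4.2 + 277.16 = 251.5 m.

251.5 m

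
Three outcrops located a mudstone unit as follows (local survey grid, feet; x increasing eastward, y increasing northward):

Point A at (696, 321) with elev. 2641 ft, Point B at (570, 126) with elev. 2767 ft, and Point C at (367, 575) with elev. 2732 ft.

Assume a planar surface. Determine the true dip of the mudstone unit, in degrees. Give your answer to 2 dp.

Two edge vectors: Point A→Point B = (-126, -195, 126), Point A→Point C = (-329, 254, 91).
Normal n = (Point A→Point B) × (Point A→Point C) = (-49749, -29988, -96159).
So ∂z/∂x = −n_x/n_z = −0.51736 and ∂z/∂y = −n_y/n_z = −0.31186.
Gradient magnitude |∇z| = √(a² + b²) = √(0.26766 + 0.09726) = 0.60409.
True dip = arctan(0.60409) = 31.14°, dipping toward ENE (azimuth ≈ 059°).

31.14°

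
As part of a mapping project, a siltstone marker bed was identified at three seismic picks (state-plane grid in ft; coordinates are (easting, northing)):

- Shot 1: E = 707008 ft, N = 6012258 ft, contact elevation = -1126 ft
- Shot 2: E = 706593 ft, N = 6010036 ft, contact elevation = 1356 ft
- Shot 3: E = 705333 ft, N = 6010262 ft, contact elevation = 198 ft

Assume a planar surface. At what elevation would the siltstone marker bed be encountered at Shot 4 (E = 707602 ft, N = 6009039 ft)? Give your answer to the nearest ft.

Let the plane be z = a·E + b·N + c.
Shot 2−Shot 1: −415a − 2222b = 2482;  Shot 3−Shot 1: −1675a − 1996b = 1324.
Solving gives a = 0.69539901, b = −1.24689045.
Then c = -1126 − a·707008 − b·6012258 = 7003848.45.
At (707602, 6009039): z = 492065.7 − 7492613.4 + 7003848.45 = 3300.8 ft.

3301 ft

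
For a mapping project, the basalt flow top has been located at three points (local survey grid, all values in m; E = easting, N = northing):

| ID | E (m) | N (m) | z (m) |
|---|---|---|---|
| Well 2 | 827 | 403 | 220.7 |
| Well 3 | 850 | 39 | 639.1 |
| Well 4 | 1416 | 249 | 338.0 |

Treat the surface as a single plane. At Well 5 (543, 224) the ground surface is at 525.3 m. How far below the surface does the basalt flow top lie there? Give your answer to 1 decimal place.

68.4 m

Let the plane be z = a·E + b·N + c.
Well 3−Well 2: 23a − 364b = 418.4;  Well 4−Well 2: 589a − 154b = 117.3.
Solving gives a = −0.103087, b = −1.155964.
Then c = 220.7 − a·827 − b·403 = 771.81.
At (543, 224): z_contact = −55.98 − 258.94 + 771.81 = 456.89 m.
Depth below ground = 525.3 − 456.89 = 68.4 m.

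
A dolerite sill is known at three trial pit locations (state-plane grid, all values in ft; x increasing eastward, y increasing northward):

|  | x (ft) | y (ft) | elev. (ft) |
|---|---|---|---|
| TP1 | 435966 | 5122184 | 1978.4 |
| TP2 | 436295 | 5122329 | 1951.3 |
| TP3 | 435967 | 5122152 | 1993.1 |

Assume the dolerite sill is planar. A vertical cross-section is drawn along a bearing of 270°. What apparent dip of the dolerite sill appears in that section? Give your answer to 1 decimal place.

Let the plane be z = a·x + b·y + c.
TP2−TP1: 329a + 145b = −27.1;  TP3−TP1: 1a − 32b = 14.7.
Solving gives a = 0.11846, b = −0.45567.
Unit vector along 270° is (sin 270°, cos 270°) = (-1.0000, -0.0000).
Slope in that direction = a·(-1.0000) + b·(-0.0000) = −0.11846.
Apparent dip = arctan|0.11846| = 6.8° (true dip is 25.2°, so apparent ≤ true as expected).

6.8°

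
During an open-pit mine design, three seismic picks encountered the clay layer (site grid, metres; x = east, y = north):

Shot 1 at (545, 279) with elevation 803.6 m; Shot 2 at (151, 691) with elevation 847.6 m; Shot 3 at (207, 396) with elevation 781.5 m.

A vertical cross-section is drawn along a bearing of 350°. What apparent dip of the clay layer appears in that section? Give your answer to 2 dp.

12.55°

Two edge vectors: Shot 1→Shot 2 = (-394, 412, 44), Shot 1→Shot 3 = (-338, 117, -22.1).
Normal n = (Shot 1→Shot 2) × (Shot 1→Shot 3) = (-14253.2, -23579.4, 93158).
So ∂z/∂x = −n_x/n_z = 0.15300 and ∂z/∂y = −n_y/n_z = 0.25311.
Unit vector along 350° is (sin 350°, cos 350°) = (-0.1736, 0.9848).
Slope in that direction = a·(-0.1736) + b·(0.9848) = 0.22270.
Apparent dip = arctan|0.22270| = 12.55° (true dip is 16.5°, so apparent ≤ true as expected).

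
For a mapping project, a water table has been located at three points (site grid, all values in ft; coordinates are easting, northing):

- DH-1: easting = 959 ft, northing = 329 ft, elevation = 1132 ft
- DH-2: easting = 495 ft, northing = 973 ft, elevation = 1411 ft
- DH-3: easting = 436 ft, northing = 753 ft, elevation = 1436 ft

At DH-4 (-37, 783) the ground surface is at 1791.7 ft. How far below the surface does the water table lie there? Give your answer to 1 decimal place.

93.0 ft

Let the plane be z = a·easting + b·northing + c.
DH-2−DH-1: −464a + 644b = 279;  DH-3−DH-1: −523a + 424b = 304.
Solving gives a = −0.55313, b = 0.03470.
Then c = 1132 − a·959 − b·329 = 1651.03.
At (-37, 783): z_contact = 20.47 + 27.17 + 1651.03 = 1698.67 ft.
Depth below ground = 1791.7 − 1698.67 = 93.0 ft.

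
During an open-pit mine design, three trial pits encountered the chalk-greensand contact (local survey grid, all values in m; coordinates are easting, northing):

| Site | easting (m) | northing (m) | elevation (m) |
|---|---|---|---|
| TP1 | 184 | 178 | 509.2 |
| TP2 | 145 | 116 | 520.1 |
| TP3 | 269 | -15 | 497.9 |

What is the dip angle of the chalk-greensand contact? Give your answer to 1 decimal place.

Two edge vectors: TP1→TP2 = (-39, -62, 10.9), TP1→TP3 = (85, -193, -11.3).
Normal n = (TP1→TP2) × (TP1→TP3) = (2804.3, 485.8, 12797).
So ∂z/∂easting = −n_x/n_z = −0.21914 and ∂z/∂northing = −n_y/n_z = −0.03796.
Gradient magnitude |∇z| = √(a² + b²) = √(0.04802 + 0.00144) = 0.22240.
True dip = arctan(0.22240) = 12.5°, dipping toward E (azimuth ≈ 080°).

12.5°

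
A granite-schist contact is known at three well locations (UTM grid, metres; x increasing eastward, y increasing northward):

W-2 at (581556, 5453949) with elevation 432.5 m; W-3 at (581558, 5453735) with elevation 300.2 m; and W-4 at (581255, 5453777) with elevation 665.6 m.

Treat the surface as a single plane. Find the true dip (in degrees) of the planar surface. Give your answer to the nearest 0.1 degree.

Let the plane be z = a·x + b·y + c.
W-3−W-2: 2a − 214b = −132.3;  W-4−W-2: −301a − 172b = 233.1.
Solving gives a = −1.12170, b = 0.60774.
Gradient magnitude |∇z| = √(a² + b²) = √(1.25821 + 0.36935) = 1.27576.
True dip = arctan(1.27576) = 51.9°, dipping toward ESE (azimuth ≈ 118°).

51.9°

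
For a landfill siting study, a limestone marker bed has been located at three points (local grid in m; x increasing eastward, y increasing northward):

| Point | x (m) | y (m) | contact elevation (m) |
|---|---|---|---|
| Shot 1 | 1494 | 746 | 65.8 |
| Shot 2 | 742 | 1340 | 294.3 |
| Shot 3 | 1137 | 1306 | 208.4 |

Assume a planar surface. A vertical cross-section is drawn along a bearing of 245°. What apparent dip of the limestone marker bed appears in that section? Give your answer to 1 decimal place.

Let the plane be z = a·x + b·y + c.
Shot 2−Shot 1: −752a + 594b = 228.5;  Shot 3−Shot 1: −357a + 560b = 142.6.
Solving gives a = −0.20690, b = 0.12274.
Unit vector along 245° is (sin 245°, cos 245°) = (-0.9063, -0.4226).
Slope in that direction = a·(-0.9063) + b·(-0.4226) = 0.13564.
Apparent dip = arctan|0.13564| = 7.7° (true dip is 13.5°, so apparent ≤ true as expected).

7.7°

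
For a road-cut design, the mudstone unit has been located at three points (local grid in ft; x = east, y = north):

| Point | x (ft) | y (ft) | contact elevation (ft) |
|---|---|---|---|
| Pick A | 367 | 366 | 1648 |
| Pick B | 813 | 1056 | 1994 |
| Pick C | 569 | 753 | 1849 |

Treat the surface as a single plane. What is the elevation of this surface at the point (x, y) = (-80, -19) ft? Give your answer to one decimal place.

1483.5 ft

Two edge vectors: Pick A→Pick B = (446, 690, 346), Pick A→Pick C = (202, 387, 201).
Normal n = (Pick A→Pick B) × (Pick A→Pick C) = (4788, -19754, 33222).
So ∂z/∂x = −n_x/n_z = −0.144121 and ∂z/∂y = −n_y/n_z = 0.594606.
Intercept c from Pick A: 1648 + 52.89 − 217.63 = 1483.27.
At (-80, -19): z = 11.5 − 11.3 + 1483.27 = 1483.5 ft.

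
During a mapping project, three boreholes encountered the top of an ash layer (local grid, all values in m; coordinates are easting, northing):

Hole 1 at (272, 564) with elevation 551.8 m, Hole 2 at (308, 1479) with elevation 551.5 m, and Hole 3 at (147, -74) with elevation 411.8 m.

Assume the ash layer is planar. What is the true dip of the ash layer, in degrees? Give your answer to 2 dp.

Two edge vectors: Hole 1→Hole 2 = (36, 915, -0.3), Hole 1→Hole 3 = (-125, -638, -140).
Normal n = (Hole 1→Hole 2) × (Hole 1→Hole 3) = (-128291.4, 5077.5, 91407).
So ∂z/∂easting = −n_x/n_z = 1.40352 and ∂z/∂northing = −n_y/n_z = −0.05555.
Gradient magnitude |∇z| = √(a² + b²) = √(1.96986 + 0.00309) = 1.40462.
True dip = arctan(1.40462) = 54.55°, dipping toward W (azimuth ≈ 272°).

54.55°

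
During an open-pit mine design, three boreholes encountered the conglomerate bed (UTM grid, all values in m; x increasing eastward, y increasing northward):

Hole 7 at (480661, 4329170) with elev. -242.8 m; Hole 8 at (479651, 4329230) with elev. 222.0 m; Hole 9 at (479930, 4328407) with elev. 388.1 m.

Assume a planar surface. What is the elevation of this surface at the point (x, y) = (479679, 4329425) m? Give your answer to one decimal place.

137.3 m

Two edge vectors: Hole 7→Hole 8 = (-1010, 60, 464.8), Hole 7→Hole 9 = (-731, -763, 630.9).
Normal n = (Hole 7→Hole 8) × (Hole 7→Hole 9) = (392496.4, 297440.2, 814490).
So ∂z/∂x = −n_x/n_z = −0.481892227 and ∂z/∂y = −n_y/n_z = −0.365185822.
Intercept c from Hole 7: -242.8 + 231626.80 + 1580951.50 = 1812335.50.
At (479679, 4329425): z = −231153.6 − 1581044.6 + 1812335.50 = 137.3 m.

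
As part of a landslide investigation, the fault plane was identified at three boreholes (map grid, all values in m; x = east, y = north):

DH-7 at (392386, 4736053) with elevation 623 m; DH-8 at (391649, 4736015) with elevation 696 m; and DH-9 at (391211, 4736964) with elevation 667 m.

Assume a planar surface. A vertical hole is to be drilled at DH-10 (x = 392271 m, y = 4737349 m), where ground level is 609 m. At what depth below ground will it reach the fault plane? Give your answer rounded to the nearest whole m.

72 m

Two edge vectors: DH-7→DH-8 = (-737, -38, 73), DH-7→DH-9 = (-1175, 911, 44).
Normal n = (DH-7→DH-8) × (DH-7→DH-9) = (-68175, -53347, -716057).
So ∂z/∂x = −n_x/n_z = −0.09520890 and ∂z/∂y = −n_y/n_z = −0.07450105.
Intercept c from DH-7: 623 + 37358.64 + 352840.93 = 390822.57.
At (392271, 4737349): z_contact = −37347.7 − 352937.5 + 390822.57 = 537.4 m.
Depth below ground = 609 − 537.4 = 72 m.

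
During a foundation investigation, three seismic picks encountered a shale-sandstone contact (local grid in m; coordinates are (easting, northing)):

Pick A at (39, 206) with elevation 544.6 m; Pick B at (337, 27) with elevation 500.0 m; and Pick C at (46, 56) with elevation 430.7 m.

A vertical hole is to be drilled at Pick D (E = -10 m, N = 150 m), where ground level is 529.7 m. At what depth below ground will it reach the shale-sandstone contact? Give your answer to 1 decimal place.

43.9 m

Let the plane be z = a·E + b·N + c.
Pick B−Pick A: 298a − 179b = −44.6;  Pick C−Pick A: 7a − 150b = −113.9.
Solving gives a = 0.31528, b = 0.77405.
Then c = 544.6 − a·39 − b·206 = 372.85.
At (-10, 150): z_contact = −3.15 + 116.11 + 372.85 = 485.80 m.
Depth below ground = 529.7 − 485.80 = 43.9 m.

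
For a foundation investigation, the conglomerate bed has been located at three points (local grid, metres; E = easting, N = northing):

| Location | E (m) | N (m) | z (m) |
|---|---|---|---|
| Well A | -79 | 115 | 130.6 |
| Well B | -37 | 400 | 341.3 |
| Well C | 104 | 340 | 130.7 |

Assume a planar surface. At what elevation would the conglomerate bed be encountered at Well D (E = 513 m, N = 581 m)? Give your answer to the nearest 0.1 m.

Let the plane be z = a·E + b·N + c.
Well B−Well A: 42a + 285b = 210.7;  Well C−Well A: 183a + 225b = 0.1.
Solving gives a = −1.10945, b = 0.90280.
Then c = 130.6 − a·-79 − b·115 = −60.87.
At (513, 581): z = −569.1 + 524.5 − 60.87 = -105.5 m.

-105.5 m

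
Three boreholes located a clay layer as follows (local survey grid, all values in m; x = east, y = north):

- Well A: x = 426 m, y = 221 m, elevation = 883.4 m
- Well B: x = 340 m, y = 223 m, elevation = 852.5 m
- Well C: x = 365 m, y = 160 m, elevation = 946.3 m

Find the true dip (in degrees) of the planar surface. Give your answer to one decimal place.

Two edge vectors: Well A→Well B = (-86, 2, -30.9), Well A→Well C = (-61, -61, 62.9).
Normal n = (Well A→Well B) × (Well A→Well C) = (-1759.1, 7294.3, 5368).
So ∂z/∂x = −n_x/n_z = 0.32770 and ∂z/∂y = −n_y/n_z = −1.35885.
Gradient magnitude |∇z| = √(a² + b²) = √(0.10739 + 1.84647) = 1.39780.
True dip = arctan(1.39780) = 54.4°, dipping toward NNW (azimuth ≈ 346°).

54.4°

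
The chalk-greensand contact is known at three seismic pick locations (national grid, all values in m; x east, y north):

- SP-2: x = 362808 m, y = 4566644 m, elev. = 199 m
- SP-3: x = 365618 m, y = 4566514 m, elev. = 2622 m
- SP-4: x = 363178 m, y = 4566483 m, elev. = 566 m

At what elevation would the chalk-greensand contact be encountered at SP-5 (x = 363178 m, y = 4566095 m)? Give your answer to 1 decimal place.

Let the plane be z = a·x + b·y + c.
SP-3−SP-2: 2810a − 130b = 2423;  SP-4−SP-2: 370a − 161b = 367.
Solving gives a = 0.846857609, b = −0.333308600.
Then c = 199 − a·362808 − b·4566644 = 1215054.00.
At (363178, 4566095): z = 307560.1 − 1521918.7 + 1215054.00 = 695.3 m.

695.3 m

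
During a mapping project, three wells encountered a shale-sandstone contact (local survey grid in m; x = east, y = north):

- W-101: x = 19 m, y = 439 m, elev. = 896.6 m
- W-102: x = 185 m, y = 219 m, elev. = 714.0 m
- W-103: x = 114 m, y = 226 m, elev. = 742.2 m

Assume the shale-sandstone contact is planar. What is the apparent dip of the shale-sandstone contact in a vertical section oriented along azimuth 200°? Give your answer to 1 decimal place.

22.9°

Two edge vectors: W-101→W-102 = (166, -220, -182.6), W-101→W-103 = (95, -213, -154.4).
Normal n = (W-101→W-102) × (W-101→W-103) = (-4925.8, 8283.4, -14458).
So ∂z/∂x = −n_x/n_z = −0.34070 and ∂z/∂y = −n_y/n_z = 0.57293.
Unit vector along 200° is (sin 200°, cos 200°) = (-0.3420, -0.9397).
Slope in that direction = a·(-0.3420) + b·(-0.9397) = −0.42185.
Apparent dip = arctan|0.42185| = 22.9° (true dip is 33.7°, so apparent ≤ true as expected).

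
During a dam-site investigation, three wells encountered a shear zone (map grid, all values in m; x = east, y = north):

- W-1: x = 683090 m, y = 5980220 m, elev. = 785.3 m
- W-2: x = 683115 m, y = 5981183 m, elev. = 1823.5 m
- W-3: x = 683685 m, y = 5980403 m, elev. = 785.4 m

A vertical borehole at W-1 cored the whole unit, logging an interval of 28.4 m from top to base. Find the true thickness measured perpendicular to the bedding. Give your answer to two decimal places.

Two edge vectors: W-1→W-2 = (25, 963, 1038.2), W-1→W-3 = (595, 183, 0.1).
Normal n = (W-1→W-2) × (W-1→W-3) = (-189894.3, 617726.5, -568410).
So ∂z/∂x = −n_x/n_z = −0.33408 and ∂z/∂y = −n_y/n_z = 1.08676.
|∇z| = √(a²+b²) = 1.13695, so dip δ = arctan(1.13695) = 48.67°.
True thickness = vertical thickness × cos δ = 28.4 × cos 48.67° = 18.76 m.

18.76 m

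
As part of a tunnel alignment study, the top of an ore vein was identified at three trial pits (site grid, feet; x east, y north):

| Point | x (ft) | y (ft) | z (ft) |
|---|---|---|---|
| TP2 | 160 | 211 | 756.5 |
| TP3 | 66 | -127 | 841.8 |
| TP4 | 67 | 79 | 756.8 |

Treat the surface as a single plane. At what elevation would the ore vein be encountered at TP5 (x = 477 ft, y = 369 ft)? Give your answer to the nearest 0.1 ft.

876.8 ft

Let the plane be z = a·x + b·y + c.
TP3−TP2: −94a − 338b = 85.3;  TP4−TP2: −93a − 132b = 0.3.
Solving gives a = 0.58647, b = −0.41547.
Then c = 756.5 − a·160 − b·211 = 750.33.
At (477, 369): z = 279.7 − 153.3 + 750.33 = 876.8 ft.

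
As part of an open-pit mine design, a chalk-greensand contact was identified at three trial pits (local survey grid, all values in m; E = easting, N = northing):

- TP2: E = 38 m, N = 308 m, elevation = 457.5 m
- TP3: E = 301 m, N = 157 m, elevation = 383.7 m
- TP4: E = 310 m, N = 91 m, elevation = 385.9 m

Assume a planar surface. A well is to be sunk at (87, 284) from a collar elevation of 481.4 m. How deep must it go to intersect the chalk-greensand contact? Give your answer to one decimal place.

38.0 m

Two edge vectors: TP2→TP3 = (263, -151, -73.8), TP2→TP4 = (272, -217, -71.6).
Normal n = (TP2→TP3) × (TP2→TP4) = (-5203, -1242.8, -15999).
So ∂z/∂E = −n_x/n_z = −0.32521 and ∂z/∂N = −n_y/n_z = −0.07768.
Intercept c from TP2: 457.5 + 12.36 + 23.93 = 493.78.
At (87, 284): z_contact = −28.29 − 22.06 + 493.78 = 443.43 m.
Depth below ground = 481.4 − 443.43 = 38.0 m.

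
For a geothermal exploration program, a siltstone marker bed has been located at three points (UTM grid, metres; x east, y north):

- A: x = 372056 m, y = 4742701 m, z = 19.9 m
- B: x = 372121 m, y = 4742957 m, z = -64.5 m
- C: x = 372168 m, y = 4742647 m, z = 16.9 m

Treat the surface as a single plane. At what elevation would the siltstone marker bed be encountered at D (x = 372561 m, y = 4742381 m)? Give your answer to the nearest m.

28 m

Two edge vectors: A→B = (65, 256, -84.4), A→C = (112, -54, -3).
Normal n = (A→B) × (A→C) = (-5325.6, -9257.8, -32182).
So ∂z/∂x = −n_x/n_z = −0.16548381 and ∂z/∂y = −n_y/n_z = −0.28767013.
Intercept c from A: 19.9 + 61569.24 + 1364333.39 = 1425922.54.
At (372561, 4742381): z = −61652.8 − 1364241.3 + 1425922.54 = 28.4 m.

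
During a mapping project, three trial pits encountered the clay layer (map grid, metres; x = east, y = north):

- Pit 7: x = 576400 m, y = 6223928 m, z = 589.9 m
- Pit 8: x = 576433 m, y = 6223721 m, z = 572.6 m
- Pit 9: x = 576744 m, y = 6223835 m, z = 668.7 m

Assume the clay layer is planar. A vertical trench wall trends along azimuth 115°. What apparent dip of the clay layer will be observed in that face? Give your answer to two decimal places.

Two edge vectors: Pit 7→Pit 8 = (33, -207, -17.3), Pit 7→Pit 9 = (344, -93, 78.8).
Normal n = (Pit 7→Pit 8) × (Pit 7→Pit 9) = (-17920.5, -8551.6, 68139).
So ∂z/∂x = −n_x/n_z = 0.26300 and ∂z/∂y = −n_y/n_z = 0.12550.
Unit vector along 115° is (sin 115°, cos 115°) = (0.9063, -0.4226).
Slope in that direction = a·(0.9063) + b·(-0.4226) = 0.18532.
Apparent dip = arctan|0.18532| = 10.50° (true dip is 16.2°, so apparent ≤ true as expected).

10.50°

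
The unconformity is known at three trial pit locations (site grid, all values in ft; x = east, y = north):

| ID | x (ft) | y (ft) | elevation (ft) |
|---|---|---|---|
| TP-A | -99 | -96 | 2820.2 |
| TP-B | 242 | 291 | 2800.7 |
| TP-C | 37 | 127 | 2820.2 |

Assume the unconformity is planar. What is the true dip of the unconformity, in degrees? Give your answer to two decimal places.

12.27°

Two edge vectors: TP-A→TP-B = (341, 387, -19.5), TP-A→TP-C = (136, 223, 0).
Normal n = (TP-A→TP-B) × (TP-A→TP-C) = (4348.5, -2652, 23411).
So ∂z/∂x = −n_x/n_z = −0.18575 and ∂z/∂y = −n_y/n_z = 0.11328.
Gradient magnitude |∇z| = √(a² + b²) = √(0.03450 + 0.01283) = 0.21756.
True dip = arctan(0.21756) = 12.27°, dipping toward ESE (azimuth ≈ 121°).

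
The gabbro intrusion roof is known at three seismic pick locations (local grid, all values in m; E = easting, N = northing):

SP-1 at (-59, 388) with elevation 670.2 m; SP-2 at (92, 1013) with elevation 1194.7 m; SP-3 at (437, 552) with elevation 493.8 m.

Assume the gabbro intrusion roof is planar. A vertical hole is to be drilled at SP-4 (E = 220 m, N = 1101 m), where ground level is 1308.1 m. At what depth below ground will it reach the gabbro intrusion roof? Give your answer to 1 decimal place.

113.0 m

Let the plane be z = a·E + b·N + c.
SP-2−SP-1: 151a + 625b = 524.5;  SP-3−SP-1: 496a + 164b = −176.4.
Solving gives a = −0.688090, b = 1.005443.
Then c = 670.2 − a·-59 − b·388 = 239.49.
At (220, 1101): z_contact = −151.38 + 1106.99 + 239.49 = 1195.10 m.
Depth below ground = 1308.1 − 1195.10 = 113.0 m.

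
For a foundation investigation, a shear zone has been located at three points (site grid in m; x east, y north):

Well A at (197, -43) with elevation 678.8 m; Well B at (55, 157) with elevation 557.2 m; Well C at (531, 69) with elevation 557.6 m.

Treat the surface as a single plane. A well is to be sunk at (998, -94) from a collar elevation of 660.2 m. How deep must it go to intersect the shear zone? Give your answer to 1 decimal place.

48.6 m

Two edge vectors: Well A→Well B = (-142, 200, -121.6), Well A→Well C = (334, 112, -121.2).
Normal n = (Well A→Well B) × (Well A→Well C) = (-10620.8, -57824.8, -82704).
So ∂z/∂x = −n_x/n_z = −0.12842 and ∂z/∂y = −n_y/n_z = −0.69918.
Intercept c from Well A: 678.8 + 25.30 − 30.06 = 674.03.
At (998, -94): z_contact = −128.16 + 65.72 + 674.03 = 611.59 m.
Depth below ground = 660.2 − 611.59 = 48.6 m.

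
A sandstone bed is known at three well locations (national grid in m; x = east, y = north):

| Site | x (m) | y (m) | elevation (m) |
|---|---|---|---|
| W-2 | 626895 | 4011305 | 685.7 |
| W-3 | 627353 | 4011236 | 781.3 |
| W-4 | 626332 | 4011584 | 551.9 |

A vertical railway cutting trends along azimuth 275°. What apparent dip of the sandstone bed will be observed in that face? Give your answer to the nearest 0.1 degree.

Two edge vectors: W-2→W-3 = (458, -69, 95.6), W-2→W-4 = (-563, 279, -133.8).
Normal n = (W-2→W-3) × (W-2→W-4) = (-17440.2, 7457.6, 88935).
So ∂z/∂x = −n_x/n_z = 0.19610 and ∂z/∂y = −n_y/n_z = −0.08385.
Unit vector along 275° is (sin 275°, cos 275°) = (-0.9962, 0.0872).
Slope in that direction = a·(-0.9962) + b·(0.0872) = −0.20266.
Apparent dip = arctan|0.20266| = 11.5° (true dip is 12.0°, so apparent ≤ true as expected).

11.5°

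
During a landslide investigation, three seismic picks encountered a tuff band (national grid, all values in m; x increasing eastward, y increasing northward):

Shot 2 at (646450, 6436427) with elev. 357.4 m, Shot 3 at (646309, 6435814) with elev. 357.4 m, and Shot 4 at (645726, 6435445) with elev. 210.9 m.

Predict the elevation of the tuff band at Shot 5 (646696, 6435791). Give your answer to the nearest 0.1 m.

472.8 m

Let the plane be z = a·x + b·y + c.
Shot 3−Shot 2: −141a − 613b = 0;  Shot 4−Shot 2: −724a − 982b = −146.5.
Solving gives a = 0.294103488, b = −0.067648600.
Then c = 357.4 − a·646450 − b·6436427 = 245649.48.
At (646696, 6435791): z = 190195.5 − 435372.3 + 245649.48 = 472.8 m.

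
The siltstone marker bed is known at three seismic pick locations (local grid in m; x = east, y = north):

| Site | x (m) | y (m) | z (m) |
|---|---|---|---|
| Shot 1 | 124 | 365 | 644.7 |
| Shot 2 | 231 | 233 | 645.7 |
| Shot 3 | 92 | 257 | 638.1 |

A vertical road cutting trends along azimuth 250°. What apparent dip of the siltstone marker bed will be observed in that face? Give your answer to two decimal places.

Two edge vectors: Shot 1→Shot 2 = (107, -132, 1), Shot 1→Shot 3 = (-32, -108, -6.6).
Normal n = (Shot 1→Shot 2) × (Shot 1→Shot 3) = (979.2, 674.2, -15780).
So ∂z/∂x = −n_x/n_z = 0.06205 and ∂z/∂y = −n_y/n_z = 0.04272.
Unit vector along 250° is (sin 250°, cos 250°) = (-0.9397, -0.3420).
Slope in that direction = a·(-0.9397) + b·(-0.3420) = −0.07292.
Apparent dip = arctan|0.07292| = 4.17° (true dip is 4.3°, so apparent ≤ true as expected).

4.17°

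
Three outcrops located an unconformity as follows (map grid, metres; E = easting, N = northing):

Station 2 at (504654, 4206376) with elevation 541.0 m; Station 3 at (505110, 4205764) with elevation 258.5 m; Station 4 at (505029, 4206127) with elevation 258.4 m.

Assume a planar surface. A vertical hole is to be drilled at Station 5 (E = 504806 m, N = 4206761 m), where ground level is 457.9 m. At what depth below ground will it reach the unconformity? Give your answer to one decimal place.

127.5 m

Let the plane be z = a·E + b·N + c.
Station 3−Station 2: 456a − 612b = −282.5;  Station 4−Station 2: 375a − 249b = −282.6.
Solving gives a = −0.884893408, b = −0.197731036.
Then c = 541 − a·504654 − b·4206376 = 1278837.08.
At (504806, 4206761): z_contact = −446699.50 − 831807.21 + 1278837.08 = 330.37 m.
Depth below ground = 457.9 − 330.37 = 127.5 m.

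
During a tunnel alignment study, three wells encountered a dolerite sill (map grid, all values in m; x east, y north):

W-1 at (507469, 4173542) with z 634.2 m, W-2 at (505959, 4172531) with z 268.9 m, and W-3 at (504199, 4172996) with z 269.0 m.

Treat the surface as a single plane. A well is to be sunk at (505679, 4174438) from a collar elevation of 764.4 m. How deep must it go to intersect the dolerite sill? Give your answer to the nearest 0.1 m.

20.5 m

Let the plane be z = a·x + b·y + c.
W-2−W-1: −1510a − 1011b = −365.3;  W-3−W-1: −3270a − 546b = −365.2.
Solving gives a = 0.068411330, b = 0.259148261.
Then c = 634.2 − a·507469 − b·4173542 = −1115648.58.
At (505679, 4174438): z_contact = 34594.17 + 1081798.35 − 1115648.58 = 743.94 m.
Depth below ground = 764.4 − 743.94 = 20.5 m.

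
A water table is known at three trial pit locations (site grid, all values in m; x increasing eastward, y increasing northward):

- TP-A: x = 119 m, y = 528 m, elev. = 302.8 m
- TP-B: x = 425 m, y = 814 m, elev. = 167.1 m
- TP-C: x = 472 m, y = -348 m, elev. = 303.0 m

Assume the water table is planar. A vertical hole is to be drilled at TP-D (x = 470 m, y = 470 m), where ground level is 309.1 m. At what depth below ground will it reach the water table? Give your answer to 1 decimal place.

111.8 m

Two edge vectors: TP-A→TP-B = (306, 286, -135.7), TP-A→TP-C = (353, -876, 0.2).
Normal n = (TP-A→TP-B) × (TP-A→TP-C) = (-118816, -47963.3, -369014).
So ∂z/∂x = −n_x/n_z = −0.32198 and ∂z/∂y = −n_y/n_z = −0.12998.
Intercept c from TP-A: 302.8 + 38.32 + 68.63 = 409.74.
At (470, 470): z_contact = −151.33 − 61.09 + 409.74 = 197.32 m.
Depth below ground = 309.1 − 197.32 = 111.8 m.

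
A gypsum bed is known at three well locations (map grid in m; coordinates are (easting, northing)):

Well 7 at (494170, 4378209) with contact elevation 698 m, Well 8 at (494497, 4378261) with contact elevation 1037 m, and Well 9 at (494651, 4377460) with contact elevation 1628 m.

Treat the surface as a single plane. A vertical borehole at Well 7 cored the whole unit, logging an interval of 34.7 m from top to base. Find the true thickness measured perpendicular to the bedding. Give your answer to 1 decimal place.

Two edge vectors: Well 7→Well 8 = (327, 52, 339), Well 7→Well 9 = (481, -749, 930).
Normal n = (Well 7→Well 8) × (Well 7→Well 9) = (302271, -141051, -269935).
So ∂z/∂E = −n_x/n_z = 1.11979 and ∂z/∂N = −n_y/n_z = −0.52254.
|∇z| = √(a²+b²) = 1.23571, so dip δ = arctan(1.23571) = 51.02°.
True thickness = vertical thickness × cos δ = 34.7 × cos 51.02° = 21.8 m.

21.8 m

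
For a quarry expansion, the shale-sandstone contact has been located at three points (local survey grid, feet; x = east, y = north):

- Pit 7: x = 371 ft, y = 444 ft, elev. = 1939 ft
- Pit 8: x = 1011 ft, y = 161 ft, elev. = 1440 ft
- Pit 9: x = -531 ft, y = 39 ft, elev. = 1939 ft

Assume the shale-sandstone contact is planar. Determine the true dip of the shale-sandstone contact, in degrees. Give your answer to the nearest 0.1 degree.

43.8°

Two edge vectors: Pit 7→Pit 8 = (640, -283, -499), Pit 7→Pit 9 = (-902, -405, 0).
Normal n = (Pit 7→Pit 8) × (Pit 7→Pit 9) = (-202095, 450098, -514466).
So ∂z/∂x = −n_x/n_z = −0.39282 and ∂z/∂y = −n_y/n_z = 0.87488.
Gradient magnitude |∇z| = √(a² + b²) = √(0.15431 + 0.76542) = 0.95903.
True dip = arctan(0.95903) = 43.8°, dipping toward SSE (azimuth ≈ 156°).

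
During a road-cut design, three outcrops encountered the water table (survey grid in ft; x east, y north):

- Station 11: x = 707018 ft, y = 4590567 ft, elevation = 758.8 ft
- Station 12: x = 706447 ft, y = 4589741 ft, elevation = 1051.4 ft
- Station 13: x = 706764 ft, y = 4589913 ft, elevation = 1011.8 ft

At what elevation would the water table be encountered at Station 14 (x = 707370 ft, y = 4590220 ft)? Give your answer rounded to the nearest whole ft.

945 ft

Let the plane be z = a·x + b·y + c.
Station 12−Station 11: −571a − 826b = 292.6;  Station 13−Station 11: −254a − 654b = 253.
Solving gives a = 0.10766730, b = −0.42866589.
Then c = 758.8 − a·707018 − b·4590567 = 1892455.58.
At (707370, 4590220): z = 76160.6 − 1967670.8 + 1892455.58 = 945.4 ft.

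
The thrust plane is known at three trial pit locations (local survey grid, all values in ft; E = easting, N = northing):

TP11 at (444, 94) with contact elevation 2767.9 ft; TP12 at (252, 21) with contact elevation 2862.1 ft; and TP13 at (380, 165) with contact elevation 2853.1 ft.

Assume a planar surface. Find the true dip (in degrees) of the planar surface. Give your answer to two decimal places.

Two edge vectors: TP11→TP12 = (-192, -73, 94.2), TP11→TP13 = (-64, 71, 85.2).
Normal n = (TP11→TP12) × (TP11→TP13) = (-12907.8, 10329.6, -18304).
So ∂z/∂E = −n_x/n_z = −0.70519 and ∂z/∂N = −n_y/n_z = 0.56434.
Gradient magnitude |∇z| = √(a² + b²) = √(0.49729 + 0.31847) = 0.90320.
True dip = arctan(0.90320) = 42.09°, dipping toward SE (azimuth ≈ 129°).

42.09°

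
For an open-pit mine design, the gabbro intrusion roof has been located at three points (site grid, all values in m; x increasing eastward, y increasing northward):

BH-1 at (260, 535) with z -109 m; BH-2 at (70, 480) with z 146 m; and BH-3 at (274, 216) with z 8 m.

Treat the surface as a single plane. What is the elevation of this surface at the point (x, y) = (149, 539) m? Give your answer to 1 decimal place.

Two edge vectors: BH-1→BH-2 = (-190, -55, 255), BH-1→BH-3 = (14, -319, 117).
Normal n = (BH-1→BH-2) × (BH-1→BH-3) = (74910, 25800, 61380).
So ∂z/∂x = −n_x/n_z = −1.22043 and ∂z/∂y = −n_y/n_z = −0.42033.
Intercept c from BH-1: -109 + 317.31 + 224.88 = 433.19.
At (149, 539): z = −181.8 − 226.6 + 433.19 = 24.8 m.

24.8 m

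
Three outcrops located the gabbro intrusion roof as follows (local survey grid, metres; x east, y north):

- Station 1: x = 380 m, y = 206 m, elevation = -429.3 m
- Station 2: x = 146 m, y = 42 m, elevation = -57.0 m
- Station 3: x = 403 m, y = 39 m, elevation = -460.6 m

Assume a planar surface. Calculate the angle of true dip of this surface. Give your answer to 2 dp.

Let the plane be z = a·x + b·y + c.
Station 2−Station 1: −234a − 164b = 372.3;  Station 3−Station 1: 23a − 167b = −31.3.
Solving gives a = −1.57077, b = −0.02891.
Gradient magnitude |∇z| = √(a² + b²) = √(2.46730 + 0.00084) = 1.57103.
True dip = arctan(1.57103) = 57.52°, dipping toward E (azimuth ≈ 089°).

57.52°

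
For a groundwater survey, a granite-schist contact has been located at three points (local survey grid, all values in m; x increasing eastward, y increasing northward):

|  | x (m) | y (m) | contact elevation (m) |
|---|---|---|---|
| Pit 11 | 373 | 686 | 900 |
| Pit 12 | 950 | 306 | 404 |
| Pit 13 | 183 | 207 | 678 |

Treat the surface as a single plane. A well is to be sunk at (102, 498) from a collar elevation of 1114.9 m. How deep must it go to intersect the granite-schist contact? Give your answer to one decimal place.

215.7 m

Two edge vectors: Pit 11→Pit 12 = (577, -380, -496), Pit 11→Pit 13 = (-190, -479, -222).
Normal n = (Pit 11→Pit 12) × (Pit 11→Pit 13) = (-153224, 222334, -348583).
So ∂z/∂x = −n_x/n_z = −0.43956 and ∂z/∂y = −n_y/n_z = 0.63782.
Intercept c from Pit 11: 900 + 163.96 − 437.55 = 626.41.
At (102, 498): z_contact = −44.84 + 317.64 + 626.41 = 899.21 m.
Depth below ground = 1114.9 − 899.21 = 215.7 m.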